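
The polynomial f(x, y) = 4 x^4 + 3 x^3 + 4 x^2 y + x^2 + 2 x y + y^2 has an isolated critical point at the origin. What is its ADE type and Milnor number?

Type A_{2}, Milnor number mu = 2.

The Hessian of f at 0 has rank 1. Corank 1: A-series; mu = 2 gives A_2.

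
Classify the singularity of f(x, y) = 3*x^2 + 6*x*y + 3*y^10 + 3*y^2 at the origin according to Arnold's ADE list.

The Hessian of f at 0 is [[6, 6], [6, 6]] with rank 1, so corank 1. A Groebner basis of the Jacobian ideal J(f) in C{x,y} is {y^9, x + y}; counting standard monomials gives mu = 9. Corank 1: A-series; mu = 9 gives A_9.

A_9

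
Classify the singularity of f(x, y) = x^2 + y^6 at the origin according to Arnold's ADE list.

A5

The Hessian of f at 0 has rank 1. Corank 1: A-series; mu = 5 gives A_5.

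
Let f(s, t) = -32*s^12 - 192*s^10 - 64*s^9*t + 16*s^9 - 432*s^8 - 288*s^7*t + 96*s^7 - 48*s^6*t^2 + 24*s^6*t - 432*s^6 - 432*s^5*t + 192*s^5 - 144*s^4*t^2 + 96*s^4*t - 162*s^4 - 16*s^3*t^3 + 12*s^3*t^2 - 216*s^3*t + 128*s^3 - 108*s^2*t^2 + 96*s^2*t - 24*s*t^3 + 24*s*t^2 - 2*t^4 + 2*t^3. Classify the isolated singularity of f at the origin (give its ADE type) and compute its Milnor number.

The Hessian of f at 0 is [[0, 0], [0, 0]] with rank 0, so corank 2. A Groebner basis of the Jacobian ideal J(f) in C{s,t} is {t^4, s*t^2 + 5*t^3/18, s^2 + s*t/2 + t^2/16}; counting standard monomials gives mu = 6. Corank 2; j^3 = 2*(4*s + t)^3 is a perfect cube, so E-series; the 4-jet and mu = 6 give E_6.

Type E_6, Milnor number mu = 6.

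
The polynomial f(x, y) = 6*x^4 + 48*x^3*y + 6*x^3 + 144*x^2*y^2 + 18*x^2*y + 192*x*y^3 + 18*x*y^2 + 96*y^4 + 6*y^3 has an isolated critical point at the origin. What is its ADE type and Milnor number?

Type E6, Milnor number mu = 6.

The Hessian of f at 0 has rank 0. Corank 2; j^3 = 6*(x + y)^3 is a perfect cube, so E-series; the 4-jet and mu = 6 give E_6.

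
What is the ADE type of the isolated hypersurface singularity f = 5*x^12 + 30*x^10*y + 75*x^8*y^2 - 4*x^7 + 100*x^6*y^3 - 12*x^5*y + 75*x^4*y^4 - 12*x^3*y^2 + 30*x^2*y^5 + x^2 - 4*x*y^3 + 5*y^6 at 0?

A5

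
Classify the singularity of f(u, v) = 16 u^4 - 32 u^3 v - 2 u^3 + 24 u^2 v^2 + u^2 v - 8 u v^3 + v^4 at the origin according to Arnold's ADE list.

The Hessian of f at 0 is [[0, 0], [0, 0]] with rank 0, so corank 2. A Groebner basis of the Jacobian ideal J(f) in C{u,v} is {u*v^2, u*v/8 + v^3, u^2 - u*v/2}; counting standard monomials gives mu = 5. Corank 2; j^3 = -u^2*(2*u - v) has shape L^2 M (L != M), so D-series; mu = 5 gives D_5.

D_{5}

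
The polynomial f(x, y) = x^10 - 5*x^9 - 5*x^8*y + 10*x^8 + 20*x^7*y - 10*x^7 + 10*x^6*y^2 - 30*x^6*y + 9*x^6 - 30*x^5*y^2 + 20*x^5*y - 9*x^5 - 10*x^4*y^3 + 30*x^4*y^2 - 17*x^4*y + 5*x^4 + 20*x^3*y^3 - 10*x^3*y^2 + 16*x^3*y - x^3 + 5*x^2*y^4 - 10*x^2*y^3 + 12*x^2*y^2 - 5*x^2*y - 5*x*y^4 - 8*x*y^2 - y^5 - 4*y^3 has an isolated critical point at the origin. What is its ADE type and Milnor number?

The Hessian of f at 0 has rank 0. Corank 2; j^3 = -(x + y)*(x + 2*y)^2 has shape L^2 M (L != M), so D-series; mu = 6 gives D_6.

Type D6, Milnor number mu = 6.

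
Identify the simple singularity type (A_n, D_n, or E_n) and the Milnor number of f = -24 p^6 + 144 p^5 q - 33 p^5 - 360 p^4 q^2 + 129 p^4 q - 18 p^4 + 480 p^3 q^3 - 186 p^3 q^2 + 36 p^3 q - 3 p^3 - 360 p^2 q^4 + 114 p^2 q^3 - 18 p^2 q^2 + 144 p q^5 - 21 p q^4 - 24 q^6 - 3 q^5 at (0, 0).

Type E_{8}, Milnor number mu = 8.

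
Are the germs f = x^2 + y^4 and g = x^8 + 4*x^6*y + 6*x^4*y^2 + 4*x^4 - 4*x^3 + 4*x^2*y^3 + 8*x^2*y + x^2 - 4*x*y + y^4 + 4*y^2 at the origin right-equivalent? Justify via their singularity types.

Yes.

The Hessian of f at 0 is [[2, 0], [0, 0]] with rank 1, so corank 1. A Groebner basis of the Jacobian ideal J(f) in C{x,y} is {y^3, x}; counting standard monomials gives mu = 3. Corank 1: A-series; mu = 3 gives A_3. The Hessian of g at 0 is [[2, -4], [-4, 8]] with rank 1, so corank 1. A Groebner basis of the Jacobian ideal J(g) in C{x,y} is {x^2 - x/2 + y, x*y - x/4 + y/2, -x/8 + y^2 + y/4}; counting standard monomials gives mu = 3. Corank 1: A-series; mu = 3 gives A_3. Both have type A_3, hence right-equivalent.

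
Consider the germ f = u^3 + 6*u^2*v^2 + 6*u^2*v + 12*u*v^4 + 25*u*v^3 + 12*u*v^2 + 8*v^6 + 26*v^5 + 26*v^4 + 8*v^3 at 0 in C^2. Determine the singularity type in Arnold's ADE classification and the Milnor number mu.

Type E_7, Milnor number mu = 7.

The Hessian of f at 0 has rank 0. Corank 2; j^3 = (u + 2*v)^3 is a perfect cube, so E-series; the 4-jet and mu = 7 give E_7.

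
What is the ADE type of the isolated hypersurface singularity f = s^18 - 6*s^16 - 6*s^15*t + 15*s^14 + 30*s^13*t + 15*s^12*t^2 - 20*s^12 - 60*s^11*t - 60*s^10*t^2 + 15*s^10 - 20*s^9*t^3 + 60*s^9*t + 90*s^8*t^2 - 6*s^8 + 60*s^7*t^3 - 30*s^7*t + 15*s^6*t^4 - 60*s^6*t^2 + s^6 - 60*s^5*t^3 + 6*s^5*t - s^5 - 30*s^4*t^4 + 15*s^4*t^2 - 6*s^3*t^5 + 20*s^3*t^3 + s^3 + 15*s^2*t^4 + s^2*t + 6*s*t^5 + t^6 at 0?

D_{7}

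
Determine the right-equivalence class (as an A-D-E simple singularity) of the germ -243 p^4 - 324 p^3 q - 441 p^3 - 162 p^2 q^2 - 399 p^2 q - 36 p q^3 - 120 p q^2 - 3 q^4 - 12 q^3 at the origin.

D_5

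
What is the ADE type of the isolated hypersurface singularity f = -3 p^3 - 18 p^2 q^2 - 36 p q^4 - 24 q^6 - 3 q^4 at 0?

E_6

The Hessian of f at 0 is [[0, 0], [0, 0]] with rank 0, so corank 2. A Groebner basis of the Jacobian ideal J(f) in C{p,q} is {p^3, p^2*q, p^2/4 + p*q^2, q^3}; counting standard monomials gives mu = 6. Corank 2; j^3 = -3*p^3 is a perfect cube, so E-series; the 4-jet and mu = 6 give E_6.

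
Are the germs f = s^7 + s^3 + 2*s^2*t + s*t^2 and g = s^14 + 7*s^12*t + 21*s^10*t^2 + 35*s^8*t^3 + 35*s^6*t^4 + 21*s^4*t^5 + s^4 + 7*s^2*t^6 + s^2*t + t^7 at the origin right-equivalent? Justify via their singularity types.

The Hessian of f at 0 has rank 0. Corank 2; j^3 = s*(s + t)^2 has shape L^2 M (L != M), so D-series; mu = 8 gives D_8. The Hessian of g at 0 has rank 0. Corank 2; j^3 = s^2*t has shape L^2 M (L != M), so D-series; mu = 8 gives D_8. Both have type D_8, hence right-equivalent.

Yes.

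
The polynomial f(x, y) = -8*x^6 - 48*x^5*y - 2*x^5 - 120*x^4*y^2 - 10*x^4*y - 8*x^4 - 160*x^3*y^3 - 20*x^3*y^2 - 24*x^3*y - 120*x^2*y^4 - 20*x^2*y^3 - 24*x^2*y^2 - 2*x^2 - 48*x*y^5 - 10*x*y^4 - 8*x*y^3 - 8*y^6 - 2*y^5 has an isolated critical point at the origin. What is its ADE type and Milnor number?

The Hessian of f at 0 has rank 1. Corank 1: A-series; mu = 4 gives A_4.

Type A_{4}, Milnor number mu = 4.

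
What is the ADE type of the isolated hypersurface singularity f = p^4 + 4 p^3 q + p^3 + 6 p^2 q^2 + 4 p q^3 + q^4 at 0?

The Hessian of f at 0 has rank 0. Corank 2; j^3 = p^3 is a perfect cube, so E-series; the 4-jet and mu = 6 give E_6.

E_{6}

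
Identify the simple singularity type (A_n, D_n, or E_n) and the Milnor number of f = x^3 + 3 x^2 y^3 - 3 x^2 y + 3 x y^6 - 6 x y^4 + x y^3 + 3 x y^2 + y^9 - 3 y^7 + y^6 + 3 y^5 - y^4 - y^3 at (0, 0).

Type E7, Milnor number mu = 7.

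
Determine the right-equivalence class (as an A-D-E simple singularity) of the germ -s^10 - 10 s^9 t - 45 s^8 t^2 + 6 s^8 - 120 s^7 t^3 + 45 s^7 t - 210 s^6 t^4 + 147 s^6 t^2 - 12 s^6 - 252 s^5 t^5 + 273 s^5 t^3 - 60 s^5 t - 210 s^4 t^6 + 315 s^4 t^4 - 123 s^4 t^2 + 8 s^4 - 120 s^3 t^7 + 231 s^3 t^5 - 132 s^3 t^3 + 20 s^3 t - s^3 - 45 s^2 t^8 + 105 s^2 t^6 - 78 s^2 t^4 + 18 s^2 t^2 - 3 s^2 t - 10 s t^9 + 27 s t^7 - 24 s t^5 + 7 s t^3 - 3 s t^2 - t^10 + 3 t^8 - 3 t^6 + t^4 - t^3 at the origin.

The Hessian of f at 0 has rank 0. Corank 2; j^3 = -(s + t)^3 is a perfect cube, so E-series; the 4-jet and mu = 7 give E_7.

E_{7}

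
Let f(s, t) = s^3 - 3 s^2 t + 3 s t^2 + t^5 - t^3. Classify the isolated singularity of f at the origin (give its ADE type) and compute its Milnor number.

Type E_8, Milnor number mu = 8.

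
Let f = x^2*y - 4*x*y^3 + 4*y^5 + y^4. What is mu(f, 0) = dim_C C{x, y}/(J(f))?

5

The Hessian of f at 0 is [[0, 0], [0, 0]] with rank 0, so corank 2. A Groebner basis of the Jacobian ideal J(f) in C{x,y} is {x*y^2, -x*y/2 + y^3, x^2 + 2*x*y}; counting standard monomials gives mu = 5. Corank 2; j^3 = x^2*y has shape L^2 M (L != M), so D-series; mu = 5 gives D_5.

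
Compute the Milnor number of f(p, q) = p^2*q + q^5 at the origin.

6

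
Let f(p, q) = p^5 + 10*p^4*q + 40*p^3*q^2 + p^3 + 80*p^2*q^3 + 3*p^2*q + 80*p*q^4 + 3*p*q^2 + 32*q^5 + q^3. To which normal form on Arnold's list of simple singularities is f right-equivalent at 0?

The Hessian of f at 0 has rank 0. Corank 2; j^3 = (p + q)^3 is a perfect cube, so E-series; the 5-jet and mu = 8 give E_8.

E_8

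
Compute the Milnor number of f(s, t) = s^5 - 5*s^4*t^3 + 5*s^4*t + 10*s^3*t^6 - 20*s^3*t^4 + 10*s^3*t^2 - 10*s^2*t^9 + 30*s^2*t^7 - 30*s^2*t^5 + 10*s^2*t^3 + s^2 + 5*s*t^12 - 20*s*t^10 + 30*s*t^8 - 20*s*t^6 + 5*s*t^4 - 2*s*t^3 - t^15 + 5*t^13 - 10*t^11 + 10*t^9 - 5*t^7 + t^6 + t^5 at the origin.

4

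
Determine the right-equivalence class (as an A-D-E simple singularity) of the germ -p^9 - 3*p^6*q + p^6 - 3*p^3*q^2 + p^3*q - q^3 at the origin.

The Hessian of f at 0 has rank 0. Corank 2; j^3 = -q^3 is a perfect cube, so E-series; the 4-jet and mu = 7 give E_7.

E_{7}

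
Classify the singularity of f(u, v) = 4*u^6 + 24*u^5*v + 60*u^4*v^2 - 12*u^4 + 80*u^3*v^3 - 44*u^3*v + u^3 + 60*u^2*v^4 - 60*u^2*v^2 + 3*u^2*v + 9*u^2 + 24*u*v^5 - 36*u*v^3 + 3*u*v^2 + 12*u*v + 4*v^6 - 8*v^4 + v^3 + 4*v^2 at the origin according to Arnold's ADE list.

A_{2}

The Hessian of f at 0 has rank 1. Corank 1: A-series; mu = 2 gives A_2.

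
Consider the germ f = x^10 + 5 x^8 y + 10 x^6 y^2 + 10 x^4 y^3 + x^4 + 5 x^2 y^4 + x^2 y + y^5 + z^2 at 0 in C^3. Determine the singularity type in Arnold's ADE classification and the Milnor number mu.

Type D_6, Milnor number mu = 6.

The Hessian of f at 0 has rank 1. Corank 2; j^3 = x^2*y has shape L^2 M (L != M), so D-series; mu = 6 gives D_6.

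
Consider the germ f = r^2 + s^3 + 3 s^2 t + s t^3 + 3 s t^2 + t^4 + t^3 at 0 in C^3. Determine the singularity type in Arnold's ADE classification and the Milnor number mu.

The Hessian of f at 0 has rank 1. Corank 2; j^3 = (s + t)^3 is a perfect cube, so E-series; the 4-jet and mu = 7 give E_7.

Type E_7, Milnor number mu = 7.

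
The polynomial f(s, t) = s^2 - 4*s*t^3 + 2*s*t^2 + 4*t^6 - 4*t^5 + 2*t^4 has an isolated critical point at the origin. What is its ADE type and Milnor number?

Type A_3, Milnor number mu = 3.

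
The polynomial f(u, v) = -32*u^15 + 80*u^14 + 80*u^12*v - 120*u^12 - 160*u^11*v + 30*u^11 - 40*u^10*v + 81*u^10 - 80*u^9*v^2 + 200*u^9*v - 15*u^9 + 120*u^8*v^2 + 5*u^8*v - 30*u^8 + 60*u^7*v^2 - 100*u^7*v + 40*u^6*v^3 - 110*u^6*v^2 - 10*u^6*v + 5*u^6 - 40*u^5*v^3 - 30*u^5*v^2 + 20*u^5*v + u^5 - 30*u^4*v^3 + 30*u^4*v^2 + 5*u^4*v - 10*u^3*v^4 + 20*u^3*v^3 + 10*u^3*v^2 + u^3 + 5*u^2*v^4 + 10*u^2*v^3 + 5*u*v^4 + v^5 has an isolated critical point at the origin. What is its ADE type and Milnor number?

Type E8, Milnor number mu = 8.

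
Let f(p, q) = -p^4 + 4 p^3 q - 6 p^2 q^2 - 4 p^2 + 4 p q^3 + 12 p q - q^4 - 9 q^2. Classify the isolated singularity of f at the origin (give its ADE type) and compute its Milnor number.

The Hessian of f at 0 has rank 1. Corank 1: A-series; mu = 3 gives A_3.

Type A_{3}, Milnor number mu = 3.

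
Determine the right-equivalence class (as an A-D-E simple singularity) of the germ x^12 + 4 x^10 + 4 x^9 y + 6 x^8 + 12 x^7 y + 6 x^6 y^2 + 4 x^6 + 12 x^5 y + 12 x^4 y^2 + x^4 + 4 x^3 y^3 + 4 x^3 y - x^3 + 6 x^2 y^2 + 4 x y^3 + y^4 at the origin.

The Hessian of f at 0 has rank 0. Corank 2; j^3 = -x^3 is a perfect cube, so E-series; the 4-jet and mu = 6 give E_6.

E_{6}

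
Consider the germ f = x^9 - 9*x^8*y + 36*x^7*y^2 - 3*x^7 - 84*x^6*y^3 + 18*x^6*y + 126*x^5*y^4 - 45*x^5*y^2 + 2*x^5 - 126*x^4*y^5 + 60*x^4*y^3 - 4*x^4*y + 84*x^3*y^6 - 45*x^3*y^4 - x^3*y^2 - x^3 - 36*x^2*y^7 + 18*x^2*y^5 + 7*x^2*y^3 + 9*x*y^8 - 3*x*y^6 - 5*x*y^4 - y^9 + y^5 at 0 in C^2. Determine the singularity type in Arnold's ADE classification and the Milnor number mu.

The Hessian of f at 0 is [[0, 0], [0, 0]] with rank 0, so corank 2. A Groebner basis of the Jacobian ideal J(f) in C{x,y} is {x^2/2 + x*y^3, 2*x^2 + y^4, x^3, x^2*y}; counting standard monomials gives mu = 8. Corank 2; j^3 = -x^3 is a perfect cube, so E-series; the 5-jet and mu = 8 give E_8.

Type E8, Milnor number mu = 8.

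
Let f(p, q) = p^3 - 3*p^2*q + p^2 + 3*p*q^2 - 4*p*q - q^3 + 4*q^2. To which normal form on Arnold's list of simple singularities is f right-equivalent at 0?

The Hessian of f at 0 is [[2, -4], [-4, 8]] with rank 1, so corank 1. A Groebner basis of the Jacobian ideal J(f) in C{p,q} is {q^2, p - 2*q}; counting standard monomials gives mu = 2. Corank 1: A-series; mu = 2 gives A_2.

A2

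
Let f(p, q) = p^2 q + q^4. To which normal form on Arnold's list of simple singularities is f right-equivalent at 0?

D_5

The Hessian of f at 0 has rank 0. Corank 2; j^3 = p^2*q has shape L^2 M (L != M), so D-series; mu = 5 gives D_5.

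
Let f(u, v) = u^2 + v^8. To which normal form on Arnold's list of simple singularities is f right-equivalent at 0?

A_7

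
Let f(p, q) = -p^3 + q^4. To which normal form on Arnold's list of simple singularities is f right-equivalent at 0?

The Hessian of f at 0 has rank 0. Corank 2; j^3 = -p^3 is a perfect cube, so E-series; the 4-jet and mu = 6 give E_6.

E6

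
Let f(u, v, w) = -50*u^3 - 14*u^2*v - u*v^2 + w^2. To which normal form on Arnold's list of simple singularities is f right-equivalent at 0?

The Hessian of f at 0 has rank 1. Corank 2; j^3 = -u*(50*u^2 + 14*u*v + v^2) splits into three distinct lines over C (the quadratic factor has nonzero discriminant), so D_4.

D_4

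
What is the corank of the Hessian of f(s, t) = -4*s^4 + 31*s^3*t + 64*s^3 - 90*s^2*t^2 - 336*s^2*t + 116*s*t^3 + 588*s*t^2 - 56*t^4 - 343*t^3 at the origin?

The Hessian at 0 is [[0, 0], [0, 0]] of rank 0; hence corank 2.

2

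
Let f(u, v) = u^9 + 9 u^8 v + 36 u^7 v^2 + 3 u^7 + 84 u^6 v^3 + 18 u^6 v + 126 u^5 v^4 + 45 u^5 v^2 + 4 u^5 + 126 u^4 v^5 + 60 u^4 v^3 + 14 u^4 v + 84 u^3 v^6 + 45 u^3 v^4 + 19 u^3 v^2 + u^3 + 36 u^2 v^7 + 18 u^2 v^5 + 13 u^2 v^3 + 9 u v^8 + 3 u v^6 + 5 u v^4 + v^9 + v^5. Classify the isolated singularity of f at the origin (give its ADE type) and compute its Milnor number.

Type E8, Milnor number mu = 8.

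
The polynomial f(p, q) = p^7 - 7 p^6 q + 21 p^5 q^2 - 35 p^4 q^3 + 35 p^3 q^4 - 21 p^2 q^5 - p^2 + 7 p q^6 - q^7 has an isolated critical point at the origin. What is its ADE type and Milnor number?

The Hessian of f at 0 is [[-2, 0], [0, 0]] with rank 1, so corank 1. A Groebner basis of the Jacobian ideal J(f) in C{p,q} is {q^6, p}; counting standard monomials gives mu = 6. Corank 1: A-series; mu = 6 gives A_6.

Type A_{6}, Milnor number mu = 6.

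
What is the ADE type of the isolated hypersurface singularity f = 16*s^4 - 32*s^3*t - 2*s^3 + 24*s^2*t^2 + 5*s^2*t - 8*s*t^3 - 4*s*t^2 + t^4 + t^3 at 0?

The Hessian of f at 0 is [[0, 0], [0, 0]] with rank 0, so corank 2. A Groebner basis of the Jacobian ideal J(f) in C{s,t} is {s*t^2 + s*t/8 - t^2/8, s*t/8 + t^3 - t^2/8, s^2 - 3*s*t/2 + t^2/2}; counting standard monomials gives mu = 5. Corank 2; j^3 = -(s - t)^2*(2*s - t) has shape L^2 M (L != M), so D-series; mu = 5 gives D_5.

D_5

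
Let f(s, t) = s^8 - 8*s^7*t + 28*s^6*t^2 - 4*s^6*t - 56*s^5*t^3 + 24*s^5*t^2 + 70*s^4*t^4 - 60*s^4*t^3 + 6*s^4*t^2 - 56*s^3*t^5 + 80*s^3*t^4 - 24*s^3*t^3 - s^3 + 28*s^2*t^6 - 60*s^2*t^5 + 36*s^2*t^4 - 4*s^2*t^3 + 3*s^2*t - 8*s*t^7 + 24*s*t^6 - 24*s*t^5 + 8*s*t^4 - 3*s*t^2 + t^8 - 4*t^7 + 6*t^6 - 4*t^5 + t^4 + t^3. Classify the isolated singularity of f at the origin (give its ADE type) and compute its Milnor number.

Type E6, Milnor number mu = 6.

The Hessian of f at 0 is [[0, 0], [0, 0]] with rank 0, so corank 2. A Groebner basis of the Jacobian ideal J(f) in C{s,t} is {t^3, s^2 - 2*s*t + t^2}; counting standard monomials gives mu = 6. Corank 2; j^3 = -(s - t)^3 is a perfect cube, so E-series; the 4-jet and mu = 6 give E_6.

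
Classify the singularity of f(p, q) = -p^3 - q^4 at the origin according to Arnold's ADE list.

E_{6}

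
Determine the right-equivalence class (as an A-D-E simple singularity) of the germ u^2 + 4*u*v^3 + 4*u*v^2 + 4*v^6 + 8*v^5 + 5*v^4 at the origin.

A_{3}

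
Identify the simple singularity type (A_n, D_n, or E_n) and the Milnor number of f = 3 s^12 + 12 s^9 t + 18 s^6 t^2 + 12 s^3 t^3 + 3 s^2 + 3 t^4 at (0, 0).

Type A_{3}, Milnor number mu = 3.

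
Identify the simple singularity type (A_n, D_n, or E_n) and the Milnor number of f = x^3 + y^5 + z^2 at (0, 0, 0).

Type E_8, Milnor number mu = 8.

The Hessian of f at 0 has rank 1. Corank 2; j^3 = x^3 is a perfect cube, so E-series; the 5-jet and mu = 8 give E_8.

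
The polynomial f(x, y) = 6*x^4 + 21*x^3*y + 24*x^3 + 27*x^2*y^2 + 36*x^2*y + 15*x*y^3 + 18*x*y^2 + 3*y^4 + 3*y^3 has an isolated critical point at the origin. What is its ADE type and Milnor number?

The Hessian of f at 0 has rank 0. Corank 2; j^3 = 3*(2*x + y)^3 is a perfect cube, so E-series; the 4-jet and mu = 7 give E_7.

Type E_{7}, Milnor number mu = 7.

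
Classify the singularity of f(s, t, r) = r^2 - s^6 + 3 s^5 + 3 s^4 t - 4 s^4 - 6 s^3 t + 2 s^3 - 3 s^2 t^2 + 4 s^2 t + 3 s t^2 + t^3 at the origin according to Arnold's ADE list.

D4

The Hessian of f at 0 has rank 1. Corank 2; j^3 = (s + t)*(2*s^2 + 2*s*t + t^2) splits into three distinct lines over C (the quadratic factor has nonzero discriminant), so D_4.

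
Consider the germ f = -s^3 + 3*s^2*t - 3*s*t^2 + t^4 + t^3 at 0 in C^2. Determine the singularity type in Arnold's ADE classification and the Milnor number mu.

Type E_{6}, Milnor number mu = 6.

The Hessian of f at 0 has rank 0. Corank 2; j^3 = -(s - t)^3 is a perfect cube, so E-series; the 4-jet and mu = 6 give E_6.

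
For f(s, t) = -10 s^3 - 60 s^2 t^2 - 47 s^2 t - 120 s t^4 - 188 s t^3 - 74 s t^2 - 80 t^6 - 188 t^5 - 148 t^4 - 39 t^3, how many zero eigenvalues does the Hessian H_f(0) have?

2

The Hessian at 0 is [[0, 0], [0, 0]] of rank 0; hence corank 2.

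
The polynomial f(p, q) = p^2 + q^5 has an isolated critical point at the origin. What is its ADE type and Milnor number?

Type A_{4}, Milnor number mu = 4.

The Hessian of f at 0 has rank 1. Corank 1: A-series; mu = 4 gives A_4.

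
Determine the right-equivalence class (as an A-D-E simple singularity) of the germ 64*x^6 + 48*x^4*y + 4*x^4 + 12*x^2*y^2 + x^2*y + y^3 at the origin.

D4

The Hessian of f at 0 is [[0, 0], [0, 0]] with rank 0, so corank 2. A Groebner basis of the Jacobian ideal J(f) in C{x,y} is {y^3, x^2 + 3*y^2, x*y}; counting standard monomials gives mu = 4. Corank 2; j^3 = y*(x^2 + y^2) splits into three distinct lines over C (the quadratic factor has nonzero discriminant), so D_4.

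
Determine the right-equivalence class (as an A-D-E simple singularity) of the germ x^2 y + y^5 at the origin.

D_{6}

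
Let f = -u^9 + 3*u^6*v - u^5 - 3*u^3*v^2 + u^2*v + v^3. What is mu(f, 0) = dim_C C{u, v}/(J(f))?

The Hessian of f at 0 has rank 0. Corank 2; j^3 = v*(u^2 + v^2) splits into three distinct lines over C (the quadratic factor has nonzero discriminant), so D_4.

4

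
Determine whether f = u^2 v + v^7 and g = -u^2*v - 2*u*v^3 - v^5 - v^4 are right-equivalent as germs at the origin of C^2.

The Hessian of f at 0 has rank 0. Corank 2; j^3 = u^2*v has shape L^2 M (L != M), so D-series; mu = 8 gives D_8. The Hessian of g at 0 has rank 0. Corank 2; j^3 = -u^2*v has shape L^2 M (L != M), so D-series; mu = 5 gives D_5. f is D_8 but g is D_5, hence not right-equivalent.

No.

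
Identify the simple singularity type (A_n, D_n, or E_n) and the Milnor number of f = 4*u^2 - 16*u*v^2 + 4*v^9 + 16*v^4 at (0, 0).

The Hessian of f at 0 has rank 1. Corank 1: A-series; mu = 8 gives A_8.

Type A_{8}, Milnor number mu = 8.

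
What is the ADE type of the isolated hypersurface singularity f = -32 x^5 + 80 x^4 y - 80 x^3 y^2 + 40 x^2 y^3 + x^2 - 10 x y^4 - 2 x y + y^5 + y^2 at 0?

A_4

The Hessian of f at 0 has rank 1. Corank 1: A-series; mu = 4 gives A_4.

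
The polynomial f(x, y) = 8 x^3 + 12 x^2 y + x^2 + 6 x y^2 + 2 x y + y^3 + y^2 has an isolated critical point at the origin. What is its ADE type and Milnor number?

The Hessian of f at 0 is [[2, 2], [2, 2]] with rank 1, so corank 1. A Groebner basis of the Jacobian ideal J(f) in C{x,y} is {y^2, x + y}; counting standard monomials gives mu = 2. Corank 1: A-series; mu = 2 gives A_2.

Type A_2, Milnor number mu = 2.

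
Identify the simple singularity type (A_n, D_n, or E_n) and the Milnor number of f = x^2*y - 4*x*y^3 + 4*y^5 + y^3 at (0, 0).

Type D_4, Milnor number mu = 4.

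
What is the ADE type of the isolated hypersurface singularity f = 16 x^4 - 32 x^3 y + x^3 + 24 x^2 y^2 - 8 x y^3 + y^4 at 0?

E_6

The Hessian of f at 0 has rank 0. Corank 2; j^3 = x^3 is a perfect cube, so E-series; the 4-jet and mu = 6 give E_6.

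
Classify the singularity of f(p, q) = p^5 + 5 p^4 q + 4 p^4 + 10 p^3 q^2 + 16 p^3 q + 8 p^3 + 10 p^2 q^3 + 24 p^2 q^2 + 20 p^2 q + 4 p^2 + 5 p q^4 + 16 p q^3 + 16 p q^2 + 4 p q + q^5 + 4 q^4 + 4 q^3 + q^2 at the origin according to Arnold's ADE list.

A_{4}

The Hessian of f at 0 is [[8, 4], [4, 2]] with rank 1, so corank 1. A Groebner basis of the Jacobian ideal J(f) in C{p,q} is {-4*p + q^3 - q^2 - 2*q, p^2 - p - q^2/2 - q/2, p*q + p + 3*q^2/4 + q/2}; counting standard monomials gives mu = 4. Corank 1: A-series; mu = 4 gives A_4.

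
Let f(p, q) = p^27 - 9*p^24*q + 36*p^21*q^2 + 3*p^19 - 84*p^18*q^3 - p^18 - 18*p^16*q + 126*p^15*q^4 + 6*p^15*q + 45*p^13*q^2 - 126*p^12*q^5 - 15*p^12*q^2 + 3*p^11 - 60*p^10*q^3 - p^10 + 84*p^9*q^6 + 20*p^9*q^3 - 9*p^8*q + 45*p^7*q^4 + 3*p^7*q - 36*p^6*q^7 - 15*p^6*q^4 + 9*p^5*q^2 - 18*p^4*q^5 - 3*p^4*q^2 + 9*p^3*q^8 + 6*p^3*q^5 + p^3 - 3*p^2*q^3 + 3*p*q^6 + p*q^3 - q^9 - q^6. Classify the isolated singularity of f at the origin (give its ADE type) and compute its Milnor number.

The Hessian of f at 0 is [[0, 0], [0, 0]] with rank 0, so corank 2. A Groebner basis of the Jacobian ideal J(f) in C{p,q} is {p^3, p*q^2, 3*p^2 + q^3}; counting standard monomials gives mu = 7. Corank 2; j^3 = p^3 is a perfect cube, so E-series; the 4-jet and mu = 7 give E_7.

Type E_{7}, Milnor number mu = 7.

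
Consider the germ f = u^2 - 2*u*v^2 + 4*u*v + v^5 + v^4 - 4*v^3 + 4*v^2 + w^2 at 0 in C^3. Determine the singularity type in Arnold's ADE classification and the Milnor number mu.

The Hessian of f at 0 is [[2, 4, 0], [4, 8, 0], [0, 0, 2]] with rank 2, so corank 1. A Groebner basis of the Jacobian ideal J(f) in C{u,v,w} is {u^2 + 4*u*v + 4*u + 8*v, -u + v^2 - 2*v, w}; counting standard monomials gives mu = 4. Corank 1: A-series; mu = 4 gives A_4.

Type A4, Milnor number mu = 4.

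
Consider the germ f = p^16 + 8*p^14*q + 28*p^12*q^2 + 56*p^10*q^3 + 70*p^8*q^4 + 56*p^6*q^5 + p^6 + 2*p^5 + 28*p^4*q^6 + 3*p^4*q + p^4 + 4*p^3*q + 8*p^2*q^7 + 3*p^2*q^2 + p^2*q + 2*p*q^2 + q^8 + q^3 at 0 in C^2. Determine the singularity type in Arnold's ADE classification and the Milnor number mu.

The Hessian of f at 0 has rank 0. Corank 2; j^3 = q*(p + q)^2 has shape L^2 M (L != M), so D-series; mu = 9 gives D_9.

Type D_9, Milnor number mu = 9.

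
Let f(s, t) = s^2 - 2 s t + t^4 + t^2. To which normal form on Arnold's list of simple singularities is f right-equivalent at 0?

A3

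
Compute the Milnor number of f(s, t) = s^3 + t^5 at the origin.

8

The Hessian of f at 0 has rank 0. Corank 2; j^3 = s^3 is a perfect cube, so E-series; the 5-jet and mu = 8 give E_8.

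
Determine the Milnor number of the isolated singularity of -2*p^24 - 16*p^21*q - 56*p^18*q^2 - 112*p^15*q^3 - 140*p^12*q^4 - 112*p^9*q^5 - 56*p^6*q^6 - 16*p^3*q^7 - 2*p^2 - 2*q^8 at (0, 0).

The Hessian of f at 0 has rank 1. Corank 1: A-series; mu = 7 gives A_7.

7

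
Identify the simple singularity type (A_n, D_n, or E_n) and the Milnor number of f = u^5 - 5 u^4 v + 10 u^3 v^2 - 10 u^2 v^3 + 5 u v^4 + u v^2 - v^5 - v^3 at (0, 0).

The Hessian of f at 0 has rank 0. Corank 2; j^3 = v^2*(u - v) has shape L^2 M (L != M), so D-series; mu = 6 gives D_6.

Type D_{6}, Milnor number mu = 6.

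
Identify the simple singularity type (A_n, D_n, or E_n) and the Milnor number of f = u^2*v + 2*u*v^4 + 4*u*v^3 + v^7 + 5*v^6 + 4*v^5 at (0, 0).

Type D_7, Milnor number mu = 7.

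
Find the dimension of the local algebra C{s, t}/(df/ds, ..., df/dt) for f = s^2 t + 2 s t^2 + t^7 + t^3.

8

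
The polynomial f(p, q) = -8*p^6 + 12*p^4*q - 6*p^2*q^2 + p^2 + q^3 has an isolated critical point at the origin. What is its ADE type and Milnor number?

The Hessian of f at 0 has rank 1. Corank 1: A-series; mu = 2 gives A_2.

Type A_{2}, Milnor number mu = 2.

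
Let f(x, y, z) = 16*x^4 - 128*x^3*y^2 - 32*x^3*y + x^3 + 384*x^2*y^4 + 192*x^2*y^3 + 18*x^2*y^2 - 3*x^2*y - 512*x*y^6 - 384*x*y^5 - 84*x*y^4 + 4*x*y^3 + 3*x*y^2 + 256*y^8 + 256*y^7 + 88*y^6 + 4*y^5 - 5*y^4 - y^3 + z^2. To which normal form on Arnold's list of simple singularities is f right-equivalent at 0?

The Hessian of f at 0 is [[0, 0, 0], [0, 0, 0], [0, 0, 2]] with rank 1, so corank 2. A Groebner basis of the Jacobian ideal J(f) in C{x,y,z} is {x^3 + 3*x^2/4 - 3*x*y/2 + 3*y^2/4, x^2*y + x^2 - 2*x*y + y^2, 5*x^2/4 + x*y^2 - 5*x*y/2 + 5*y^2/4, 3*x^2/2 - 3*x*y + y^3 + 3*y^2/2, z}; counting standard monomials gives mu = 6. Corank 2; j^3 = (x - y)^3 is a perfect cube, so E-series; the 4-jet and mu = 6 give E_6.

E_{6}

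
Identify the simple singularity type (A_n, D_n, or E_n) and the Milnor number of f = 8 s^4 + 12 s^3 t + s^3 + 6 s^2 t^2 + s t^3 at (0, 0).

Type E7, Milnor number mu = 7.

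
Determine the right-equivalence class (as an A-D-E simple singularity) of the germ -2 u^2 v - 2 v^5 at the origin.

D_6

The Hessian of f at 0 has rank 0. Corank 2; j^3 = -2*u^2*v has shape L^2 M (L != M), so D-series; mu = 6 gives D_6.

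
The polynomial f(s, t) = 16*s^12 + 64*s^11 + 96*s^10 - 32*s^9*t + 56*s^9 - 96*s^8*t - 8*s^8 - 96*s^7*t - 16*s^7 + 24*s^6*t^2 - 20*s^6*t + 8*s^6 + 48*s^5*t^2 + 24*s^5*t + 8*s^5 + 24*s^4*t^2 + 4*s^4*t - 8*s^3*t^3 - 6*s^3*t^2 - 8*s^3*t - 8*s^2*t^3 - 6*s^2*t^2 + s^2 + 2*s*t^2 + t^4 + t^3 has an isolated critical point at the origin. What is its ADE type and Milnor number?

Type A_{2}, Milnor number mu = 2.

The Hessian of f at 0 has rank 1. Corank 1: A-series; mu = 2 gives A_2.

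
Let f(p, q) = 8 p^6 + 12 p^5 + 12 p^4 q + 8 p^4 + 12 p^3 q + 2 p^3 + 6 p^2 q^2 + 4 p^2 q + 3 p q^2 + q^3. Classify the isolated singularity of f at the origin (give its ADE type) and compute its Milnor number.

Type D_{4}, Milnor number mu = 4.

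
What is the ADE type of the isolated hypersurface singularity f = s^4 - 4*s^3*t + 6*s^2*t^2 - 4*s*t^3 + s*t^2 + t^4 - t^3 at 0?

The Hessian of f at 0 has rank 0. Corank 2; j^3 = t^2*(s - t) has shape L^2 M (L != M), so D-series; mu = 5 gives D_5.

D_{5}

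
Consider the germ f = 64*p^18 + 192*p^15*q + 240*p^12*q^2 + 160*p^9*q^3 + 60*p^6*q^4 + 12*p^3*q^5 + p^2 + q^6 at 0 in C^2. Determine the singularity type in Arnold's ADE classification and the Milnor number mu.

The Hessian of f at 0 is [[2, 0], [0, 0]] with rank 1, so corank 1. A Groebner basis of the Jacobian ideal J(f) in C{p,q} is {q^5, p}; counting standard monomials gives mu = 5. Corank 1: A-series; mu = 5 gives A_5.

Type A_{5}, Milnor number mu = 5.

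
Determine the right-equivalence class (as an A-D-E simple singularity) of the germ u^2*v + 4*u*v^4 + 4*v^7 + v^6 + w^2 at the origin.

The Hessian of f at 0 is [[0, 0, 0], [0, 0, 0], [0, 0, 2]] with rank 1, so corank 2. A Groebner basis of the Jacobian ideal J(f) in C{u,v,w} is {u*v/2 + v^4, u^3, u^2*v, -u^2/3 + u*v^2, w}; counting standard monomials gives mu = 7. Corank 2; j^3 = u^2*v has shape L^2 M (L != M), so D-series; mu = 7 gives D_7.

D_{7}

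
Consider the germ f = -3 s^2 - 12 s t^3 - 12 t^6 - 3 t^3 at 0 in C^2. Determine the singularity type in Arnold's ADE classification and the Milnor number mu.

The Hessian of f at 0 is [[-6, 0], [0, 0]] with rank 1, so corank 1. A Groebner basis of the Jacobian ideal J(f) in C{s,t} is {t^2, s}; counting standard monomials gives mu = 2. Corank 1: A-series; mu = 2 gives A_2.

Type A_2, Milnor number mu = 2.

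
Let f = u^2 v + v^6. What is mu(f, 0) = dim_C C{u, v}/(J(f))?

7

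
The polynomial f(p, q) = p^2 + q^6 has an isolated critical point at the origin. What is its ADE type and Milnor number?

The Hessian of f at 0 has rank 1. Corank 1: A-series; mu = 5 gives A_5.

Type A_{5}, Milnor number mu = 5.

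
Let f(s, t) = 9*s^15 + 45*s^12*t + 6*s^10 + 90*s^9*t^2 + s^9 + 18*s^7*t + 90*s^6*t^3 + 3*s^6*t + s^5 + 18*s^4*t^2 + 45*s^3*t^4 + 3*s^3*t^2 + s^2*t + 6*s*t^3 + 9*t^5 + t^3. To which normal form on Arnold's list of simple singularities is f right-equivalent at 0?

The Hessian of f at 0 is [[0, 0], [0, 0]] with rank 0, so corank 2. A Groebner basis of the Jacobian ideal J(f) in C{s,t} is {t^3, s^2 + 3*t^2, s*t}; counting standard monomials gives mu = 4. Corank 2; j^3 = t*(s^2 + t^2) splits into three distinct lines over C (the quadratic factor has nonzero discriminant), so D_4.

D4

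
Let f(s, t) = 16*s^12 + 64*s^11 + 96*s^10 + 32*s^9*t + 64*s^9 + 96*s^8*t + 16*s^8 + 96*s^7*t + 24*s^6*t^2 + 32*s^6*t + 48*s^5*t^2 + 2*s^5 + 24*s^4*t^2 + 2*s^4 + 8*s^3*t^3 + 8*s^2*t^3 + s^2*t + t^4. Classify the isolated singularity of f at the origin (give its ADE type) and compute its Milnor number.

Type D5, Milnor number mu = 5.

The Hessian of f at 0 is [[0, 0], [0, 0]] with rank 0, so corank 2. A Groebner basis of the Jacobian ideal J(f) in C{s,t} is {s^3, s^2/4 + t^3, s*t}; counting standard monomials gives mu = 5. Corank 2; j^3 = s^2*t has shape L^2 M (L != M), so D-series; mu = 5 gives D_5.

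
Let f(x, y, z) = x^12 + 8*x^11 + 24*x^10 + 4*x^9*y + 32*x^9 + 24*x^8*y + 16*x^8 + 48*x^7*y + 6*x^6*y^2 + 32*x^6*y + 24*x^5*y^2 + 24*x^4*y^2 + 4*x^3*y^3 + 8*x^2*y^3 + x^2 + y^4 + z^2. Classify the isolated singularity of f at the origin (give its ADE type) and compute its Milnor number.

Type A_3, Milnor number mu = 3.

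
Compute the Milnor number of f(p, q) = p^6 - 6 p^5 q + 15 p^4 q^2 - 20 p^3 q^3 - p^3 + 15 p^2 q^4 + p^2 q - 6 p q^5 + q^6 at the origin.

7

The Hessian of f at 0 has rank 0. Corank 2; j^3 = -p^2*(p - q) has shape L^2 M (L != M), so D-series; mu = 7 gives D_7.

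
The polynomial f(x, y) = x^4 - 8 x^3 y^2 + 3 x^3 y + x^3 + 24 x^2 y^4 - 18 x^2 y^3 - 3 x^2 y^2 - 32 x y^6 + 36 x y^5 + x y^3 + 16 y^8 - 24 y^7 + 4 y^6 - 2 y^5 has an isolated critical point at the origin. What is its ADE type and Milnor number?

Type E_{7}, Milnor number mu = 7.

The Hessian of f at 0 has rank 0. Corank 2; j^3 = x^3 is a perfect cube, so E-series; the 4-jet and mu = 7 give E_7.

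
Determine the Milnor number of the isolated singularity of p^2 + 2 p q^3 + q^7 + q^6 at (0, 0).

6

The Hessian of f at 0 has rank 1. Corank 1: A-series; mu = 6 gives A_6.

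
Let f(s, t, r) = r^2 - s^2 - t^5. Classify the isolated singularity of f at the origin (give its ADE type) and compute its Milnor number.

Type A_4, Milnor number mu = 4.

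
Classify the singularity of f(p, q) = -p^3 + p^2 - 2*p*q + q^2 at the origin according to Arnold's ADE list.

A_{2}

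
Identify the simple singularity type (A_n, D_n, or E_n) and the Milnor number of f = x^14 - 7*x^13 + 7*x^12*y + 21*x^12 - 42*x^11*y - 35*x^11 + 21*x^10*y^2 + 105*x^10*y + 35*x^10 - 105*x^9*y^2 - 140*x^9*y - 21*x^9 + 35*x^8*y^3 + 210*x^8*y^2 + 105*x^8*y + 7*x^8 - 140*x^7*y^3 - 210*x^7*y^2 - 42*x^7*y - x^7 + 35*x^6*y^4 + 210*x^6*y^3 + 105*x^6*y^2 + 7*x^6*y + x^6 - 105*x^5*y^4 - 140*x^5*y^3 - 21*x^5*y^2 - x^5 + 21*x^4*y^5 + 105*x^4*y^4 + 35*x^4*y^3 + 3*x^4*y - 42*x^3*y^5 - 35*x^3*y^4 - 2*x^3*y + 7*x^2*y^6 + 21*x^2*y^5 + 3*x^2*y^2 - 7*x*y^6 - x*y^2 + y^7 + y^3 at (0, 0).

The Hessian of f at 0 is [[0, 0], [0, 0]] with rank 0, so corank 2. A Groebner basis of the Jacobian ideal J(f) in C{x,y} is {x*y^3, y^4, x^3 + x*y - 7*y^3, x^2*y - 7*y^3 + y^2}; counting standard monomials gives mu = 8. Corank 2; j^3 = -y^2*(x - y) has shape L^2 M (L != M), so D-series; mu = 8 gives D_8.

Type D_{8}, Milnor number mu = 8.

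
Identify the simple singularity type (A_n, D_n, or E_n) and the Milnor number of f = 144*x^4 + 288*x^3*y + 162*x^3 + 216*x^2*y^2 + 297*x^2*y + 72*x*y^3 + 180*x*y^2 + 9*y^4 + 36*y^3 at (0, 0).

Type D_{5}, Milnor number mu = 5.

The Hessian of f at 0 has rank 0. Corank 2; j^3 = 9*(2*x + y)*(3*x + 2*y)^2 has shape L^2 M (L != M), so D-series; mu = 5 gives D_5.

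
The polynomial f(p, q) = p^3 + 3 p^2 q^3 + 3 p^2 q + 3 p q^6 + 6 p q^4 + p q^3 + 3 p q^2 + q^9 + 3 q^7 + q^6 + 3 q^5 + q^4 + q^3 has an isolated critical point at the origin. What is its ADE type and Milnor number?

The Hessian of f at 0 has rank 0. Corank 2; j^3 = (p + q)^3 is a perfect cube, so E-series; the 4-jet and mu = 7 give E_7.

Type E_7, Milnor number mu = 7.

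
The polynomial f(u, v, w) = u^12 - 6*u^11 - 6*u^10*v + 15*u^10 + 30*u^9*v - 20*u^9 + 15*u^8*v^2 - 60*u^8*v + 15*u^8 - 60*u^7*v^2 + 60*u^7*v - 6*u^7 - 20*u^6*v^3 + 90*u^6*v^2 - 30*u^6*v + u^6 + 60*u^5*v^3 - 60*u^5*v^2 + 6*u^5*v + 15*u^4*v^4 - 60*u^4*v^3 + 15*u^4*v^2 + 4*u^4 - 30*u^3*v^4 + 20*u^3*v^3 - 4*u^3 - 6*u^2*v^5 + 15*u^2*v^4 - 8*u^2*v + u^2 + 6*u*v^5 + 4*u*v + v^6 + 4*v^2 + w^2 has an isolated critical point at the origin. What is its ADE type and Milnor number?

Type A5, Milnor number mu = 5.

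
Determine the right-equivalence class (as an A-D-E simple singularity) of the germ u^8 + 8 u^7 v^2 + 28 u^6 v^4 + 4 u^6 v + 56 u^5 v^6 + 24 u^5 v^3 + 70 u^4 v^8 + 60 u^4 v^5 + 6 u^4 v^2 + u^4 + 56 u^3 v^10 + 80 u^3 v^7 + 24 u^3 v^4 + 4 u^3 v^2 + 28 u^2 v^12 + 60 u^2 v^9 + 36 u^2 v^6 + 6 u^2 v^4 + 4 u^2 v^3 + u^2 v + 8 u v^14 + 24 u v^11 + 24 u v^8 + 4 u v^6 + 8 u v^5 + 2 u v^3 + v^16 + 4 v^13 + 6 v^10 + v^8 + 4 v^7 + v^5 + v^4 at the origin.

D_{5}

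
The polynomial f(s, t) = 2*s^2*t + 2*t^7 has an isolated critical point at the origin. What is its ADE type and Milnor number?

Type D_{8}, Milnor number mu = 8.

The Hessian of f at 0 has rank 0. Corank 2; j^3 = 2*s^2*t has shape L^2 M (L != M), so D-series; mu = 8 gives D_8.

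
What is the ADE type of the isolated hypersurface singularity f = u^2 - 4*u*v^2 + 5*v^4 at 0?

The Hessian of f at 0 has rank 1. Corank 1: A-series; mu = 3 gives A_3.

A3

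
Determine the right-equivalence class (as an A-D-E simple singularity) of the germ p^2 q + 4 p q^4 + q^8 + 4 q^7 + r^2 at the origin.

D9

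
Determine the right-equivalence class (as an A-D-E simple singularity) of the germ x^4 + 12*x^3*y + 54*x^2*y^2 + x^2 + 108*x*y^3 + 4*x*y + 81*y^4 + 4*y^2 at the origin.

A_{3}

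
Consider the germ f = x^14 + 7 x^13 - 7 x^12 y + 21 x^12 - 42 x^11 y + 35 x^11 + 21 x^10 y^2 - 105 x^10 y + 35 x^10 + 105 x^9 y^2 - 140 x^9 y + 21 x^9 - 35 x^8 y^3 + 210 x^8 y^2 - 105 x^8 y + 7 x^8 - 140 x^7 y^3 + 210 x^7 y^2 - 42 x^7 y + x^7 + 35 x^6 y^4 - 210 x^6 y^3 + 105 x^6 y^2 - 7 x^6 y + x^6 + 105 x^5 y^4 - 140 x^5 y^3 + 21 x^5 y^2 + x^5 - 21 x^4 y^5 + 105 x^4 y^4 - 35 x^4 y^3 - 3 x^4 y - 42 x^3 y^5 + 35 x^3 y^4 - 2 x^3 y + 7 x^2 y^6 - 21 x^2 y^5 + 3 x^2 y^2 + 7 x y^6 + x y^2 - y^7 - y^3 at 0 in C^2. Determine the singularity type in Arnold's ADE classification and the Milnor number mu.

The Hessian of f at 0 has rank 0. Corank 2; j^3 = y^2*(x - y) has shape L^2 M (L != M), so D-series; mu = 8 gives D_8.

Type D8, Milnor number mu = 8.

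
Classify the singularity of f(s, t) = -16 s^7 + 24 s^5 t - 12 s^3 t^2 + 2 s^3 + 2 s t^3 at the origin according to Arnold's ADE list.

E_{7}

The Hessian of f at 0 is [[0, 0], [0, 0]] with rank 0, so corank 2. A Groebner basis of the Jacobian ideal J(f) in C{s,t} is {s^3, s*t^2, 3*s^2 + t^3}; counting standard monomials gives mu = 7. Corank 2; j^3 = 2*s^3 is a perfect cube, so E-series; the 4-jet and mu = 7 give E_7.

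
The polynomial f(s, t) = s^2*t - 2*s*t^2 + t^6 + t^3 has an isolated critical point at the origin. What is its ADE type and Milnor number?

The Hessian of f at 0 has rank 0. Corank 2; j^3 = t*(s - t)^2 has shape L^2 M (L != M), so D-series; mu = 7 gives D_7.

Type D_7, Milnor number mu = 7.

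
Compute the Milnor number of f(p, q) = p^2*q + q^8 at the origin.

9

The Hessian of f at 0 is [[0, 0], [0, 0]] with rank 0, so corank 2. A Groebner basis of the Jacobian ideal J(f) in C{p,q} is {p^2/8 + q^7, p^3, p*q}; counting standard monomials gives mu = 9. Corank 2; j^3 = p^2*q has shape L^2 M (L != M), so D-series; mu = 9 gives D_9.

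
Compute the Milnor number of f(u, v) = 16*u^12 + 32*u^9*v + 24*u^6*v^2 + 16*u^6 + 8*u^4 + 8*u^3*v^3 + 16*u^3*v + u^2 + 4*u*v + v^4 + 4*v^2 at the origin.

3

The Hessian of f at 0 is [[2, 4], [4, 8]] with rank 1, so corank 1. A Groebner basis of the Jacobian ideal J(f) in C{u,v} is {v^3, u + 2*v}; counting standard monomials gives mu = 3. Corank 1: A-series; mu = 3 gives A_3.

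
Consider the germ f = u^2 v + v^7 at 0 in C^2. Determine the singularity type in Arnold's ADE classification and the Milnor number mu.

Type D_{8}, Milnor number mu = 8.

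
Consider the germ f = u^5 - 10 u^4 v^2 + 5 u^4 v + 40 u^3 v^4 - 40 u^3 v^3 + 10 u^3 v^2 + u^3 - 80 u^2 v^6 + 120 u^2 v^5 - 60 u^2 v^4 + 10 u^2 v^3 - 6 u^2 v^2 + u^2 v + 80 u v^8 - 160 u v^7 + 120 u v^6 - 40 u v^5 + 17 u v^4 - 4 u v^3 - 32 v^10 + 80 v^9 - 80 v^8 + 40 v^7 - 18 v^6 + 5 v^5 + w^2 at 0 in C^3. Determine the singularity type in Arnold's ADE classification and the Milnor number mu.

Type D6, Milnor number mu = 6.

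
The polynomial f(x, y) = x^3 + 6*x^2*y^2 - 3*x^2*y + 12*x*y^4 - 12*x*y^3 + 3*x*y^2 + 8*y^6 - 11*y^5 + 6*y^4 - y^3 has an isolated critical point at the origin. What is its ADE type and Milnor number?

Type E_8, Milnor number mu = 8.

The Hessian of f at 0 has rank 0. Corank 2; j^3 = (x - y)^3 is a perfect cube, so E-series; the 5-jet and mu = 8 give E_8.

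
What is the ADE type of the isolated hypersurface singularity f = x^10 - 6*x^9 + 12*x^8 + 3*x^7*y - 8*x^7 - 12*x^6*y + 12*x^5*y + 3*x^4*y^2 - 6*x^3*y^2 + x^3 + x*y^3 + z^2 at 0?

E_{7}

The Hessian of f at 0 is [[0, 0, 0], [0, 0, 0], [0, 0, 2]] with rank 1, so corank 2. A Groebner basis of the Jacobian ideal J(f) in C{x,y,z} is {x^3, x*y^2, 3*x^2 + y^3, z}; counting standard monomials gives mu = 7. Corank 2; j^3 = x^3 is a perfect cube, so E-series; the 4-jet and mu = 7 give E_7.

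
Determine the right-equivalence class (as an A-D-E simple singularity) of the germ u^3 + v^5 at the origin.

E_8

The Hessian of f at 0 has rank 0. Corank 2; j^3 = u^3 is a perfect cube, so E-series; the 5-jet and mu = 8 give E_8.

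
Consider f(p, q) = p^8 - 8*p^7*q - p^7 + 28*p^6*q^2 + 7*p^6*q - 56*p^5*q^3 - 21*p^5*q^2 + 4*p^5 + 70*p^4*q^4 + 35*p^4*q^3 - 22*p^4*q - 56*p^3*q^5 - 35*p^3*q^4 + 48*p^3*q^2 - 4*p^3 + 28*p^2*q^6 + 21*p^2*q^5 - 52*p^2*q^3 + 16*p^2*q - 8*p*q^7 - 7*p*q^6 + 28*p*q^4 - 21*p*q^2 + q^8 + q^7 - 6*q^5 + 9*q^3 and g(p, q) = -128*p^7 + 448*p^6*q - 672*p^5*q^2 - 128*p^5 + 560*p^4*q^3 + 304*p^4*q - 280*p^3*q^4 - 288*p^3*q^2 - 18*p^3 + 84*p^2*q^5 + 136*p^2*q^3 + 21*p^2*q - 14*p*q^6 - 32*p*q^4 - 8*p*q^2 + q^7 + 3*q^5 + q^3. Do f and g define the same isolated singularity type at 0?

No.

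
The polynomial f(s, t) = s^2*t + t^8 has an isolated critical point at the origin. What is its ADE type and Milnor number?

The Hessian of f at 0 has rank 0. Corank 2; j^3 = s^2*t has shape L^2 M (L != M), so D-series; mu = 9 gives D_9.

Type D9, Milnor number mu = 9.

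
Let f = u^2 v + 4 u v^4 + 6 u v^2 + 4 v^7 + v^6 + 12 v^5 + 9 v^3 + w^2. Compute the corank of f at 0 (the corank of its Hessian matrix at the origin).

2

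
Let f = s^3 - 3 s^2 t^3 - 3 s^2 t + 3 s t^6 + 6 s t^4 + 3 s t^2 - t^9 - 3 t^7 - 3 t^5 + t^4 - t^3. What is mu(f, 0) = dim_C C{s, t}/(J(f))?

The Hessian of f at 0 is [[0, 0], [0, 0]] with rank 0, so corank 2. A Groebner basis of the Jacobian ideal J(f) in C{s,t} is {t^3, s^2 - 2*s*t + t^2}; counting standard monomials gives mu = 6. Corank 2; j^3 = (s - t)^3 is a perfect cube, so E-series; the 4-jet and mu = 6 give E_6.

6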